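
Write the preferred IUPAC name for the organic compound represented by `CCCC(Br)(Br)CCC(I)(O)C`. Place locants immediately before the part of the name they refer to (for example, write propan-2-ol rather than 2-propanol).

5,5-dibromo-2-iodooctan-2-ol

Counting along the main chain through the –OH group gives 8 carbons: the parent is octane.
An alcohol (–OH) is the principal characteristic group, giving the suffix -ol.
Number the chain so that numbering from this end puts the hydroxyl group at C-2 rather than C-7.
This places the hydroxyl at C-2; two bromo groups at C-5; an iodo group at C-2.
Prefixes are listed alphabetically: bromo, iodo.
Putting it together: 5,5-dibromo-2-iodooctan-2-ol.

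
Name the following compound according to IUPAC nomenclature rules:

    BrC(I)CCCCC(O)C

Counting along the main chain through the –OH group gives 7 carbons: the parent is heptane.
An alcohol (–OH) is the principal characteristic group, giving the suffix -ol.
Choose the numbering such that numbering from this end puts the hydroxyl group at C-2 rather than C-6.
This places the hydroxyl at C-2; a bromo group at C-7; an iodo group at C-7.
The substituents are ordered alphabetically, ignoring any di-/tri- multipliers.
Putting it together: 7-bromo-7-iodoheptan-2-ol.

7-bromo-7-iodoheptan-2-ol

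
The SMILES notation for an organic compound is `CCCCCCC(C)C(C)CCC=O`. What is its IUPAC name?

The longest carbon chain that includes the –CHO group has 11 carbons, so the parent hydride is undecane.
The principal characteristic group is an aldehyde (terminal –CHO), named with the suffix -al.
Number the chain so that the aldehyde carbon is C-1 by definition.
That gives methyl groups at C-4 and C-5.
Assembling the pieces gives 4,5-dimethylundecanal.

4,5-dimethylundecanal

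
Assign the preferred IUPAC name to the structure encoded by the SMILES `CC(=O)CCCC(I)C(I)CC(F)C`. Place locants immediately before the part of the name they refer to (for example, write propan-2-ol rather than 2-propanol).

9-fluoro-6,7-diiododecan-2-one

The longest chain bearing the carbonyl is 10 carbons long (decane).
The principal characteristic group is a ketone (C=O on an internal carbon), named with the suffix -one.
Number the chain so that numbering from this end puts the carbonyl group at C-2 rather than C-9.
With this numbering: the carbonyl at C-2; a fluoro group at C-9; iodo groups at C-6 and C-7.
The substituents are ordered alphabetically, ignoring any di-/tri- multipliers.
Putting it together: 9-fluoro-6,7-diiododecan-2-one.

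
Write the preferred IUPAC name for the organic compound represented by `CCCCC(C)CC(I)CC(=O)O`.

3-iodo-5-methylnonanoic acid

The longest chain bearing the –COOH group is 9 carbons long (nonane).
The highest-priority functional group is a carboxylic acid (terminal –COOH), so the name ends in -oic acid.
The numbering direction is chosen so that the carboxylic acid carbon is C-1 by definition.
That gives an iodo group at C-3; a methyl group at C-5.
Substituent prefixes are cited in alphabetical order (multiplying prefixes like di-/tri- are ignored for ordering).
Assembling the pieces gives 3-iodo-5-methylnonanoic acid.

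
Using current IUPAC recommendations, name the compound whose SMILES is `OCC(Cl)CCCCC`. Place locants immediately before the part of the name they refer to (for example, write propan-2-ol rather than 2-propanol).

Counting along the main chain through the –OH group gives 7 carbons: the parent is heptane.
The highest-priority functional group is an alcohol (–OH), so the name ends in -ol.
Number the chain so that numbering from this end puts the hydroxyl group at C-1 rather than C-7.
That gives the hydroxyl at C-1; a chloro group at C-2.
Putting it together: 2-chloroheptan-1-ol.

2-chloroheptan-1-ol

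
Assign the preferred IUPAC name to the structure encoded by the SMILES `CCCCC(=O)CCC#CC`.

dec-8-yn-5-one

Counting along the main chain through the carbonyl and the multiple bond gives 10 carbons: the parent is decane.
The highest-priority functional group is a ketone (C=O on an internal carbon), so the name ends in -one.
A C≡C triple bond in the chain gives the infix -yne-.
Number the chain so that numbering from this end puts the carbonyl group at C-5 rather than C-6.
With this numbering: the carbonyl at C-5; the triple bond between C-8 and C-9.
Assembling the pieces gives dec-8-yn-5-one.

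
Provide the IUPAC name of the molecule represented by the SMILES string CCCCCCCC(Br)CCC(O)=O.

The longest chain bearing the –COOH group is 11 carbons long (undecane).
The principal characteristic group is a carboxylic acid (terminal –COOH), named with the suffix -oic acid.
Choose the numbering such that the carboxylic acid carbon is C-1 by definition.
That gives a bromo group at C-4.
Assembling the pieces gives 4-bromoundecanoic acid.

4-bromoundecanoic acid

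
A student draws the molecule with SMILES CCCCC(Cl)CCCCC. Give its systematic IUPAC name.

5-chlorodecane

The parent chain contains 10 carbons (decane).
Number the chain so that the substituent locant set {5} is lower than {6} at the first point of difference.
With this numbering: a chloro group at C-5.
Assembling the pieces gives 5-chlorodecane.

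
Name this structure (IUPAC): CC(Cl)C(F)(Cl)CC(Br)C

5-bromo-2,3-dichloro-3-fluorohexane

The longest carbon chain is 6 atoms: the parent is hexane.
The numbering direction is chosen so that the substituent locant set {2,3,3,5} is lower than {2,4,4,5} at the first point of difference.
That gives a bromo group at C-5; chloro groups at C-2 and C-3; a fluoro group at C-3.
Prefixes are listed alphabetically: bromo, chloro, fluoro.
Putting it together: 5-bromo-2,3-dichloro-3-fluorohexane.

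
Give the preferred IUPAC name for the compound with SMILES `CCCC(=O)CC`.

The longest chain bearing the carbonyl is 6 carbons long (hexane).
A ketone (C=O on an internal carbon) is the principal characteristic group, giving the suffix -one.
Choose the numbering such that numbering from this end puts the carbonyl group at C-3 rather than C-4.
With this numbering: the carbonyl at C-3.
Assembling the pieces gives hexan-3-one.

hexan-3-one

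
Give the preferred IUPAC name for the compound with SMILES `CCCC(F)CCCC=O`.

5-fluorooctanal

The longest carbon chain that includes the –CHO group has 8 carbons, so the parent hydride is octane.
The highest-priority functional group is an aldehyde (terminal –CHO), so the name ends in -al.
Choose the numbering such that the aldehyde carbon is C-1 by definition.
That gives a fluoro group at C-5.
The name is 5-fluorooctanal.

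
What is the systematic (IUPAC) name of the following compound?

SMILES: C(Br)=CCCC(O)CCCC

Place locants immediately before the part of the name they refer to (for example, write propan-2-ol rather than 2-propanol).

1-bromonon-1-en-5-ol

Counting along the main chain through the –OH group and the multiple bond gives 9 carbons: the parent is nonane.
The highest-priority functional group is an alcohol (–OH), so the name ends in -ol.
There is one C=C double bond, indicated by the ending -ene.
Number the chain so that numbering from this end puts the double bond at C-1 rather than C-8.
This places the hydroxyl at C-5; the double bond between C-1 and C-2; a bromo group at C-1.
The name is 1-bromonon-1-en-5-ol.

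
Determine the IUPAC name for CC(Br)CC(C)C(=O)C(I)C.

6-bromo-2-iodo-4-methylheptan-3-one

The longest carbon chain that includes the carbonyl has 7 carbons, so the parent hydride is heptane.
A ketone (C=O on an internal carbon) is the principal characteristic group, giving the suffix -one.
Choose the numbering such that numbering from this end puts the carbonyl group at C-3 rather than C-5.
This places the carbonyl at C-3; a bromo group at C-6; an iodo group at C-2; a methyl group at C-4.
Substituent prefixes are cited in alphabetical order (multiplying prefixes like di-/tri- are ignored for ordering).
The name is 6-bromo-2-iodo-4-methylheptan-3-one.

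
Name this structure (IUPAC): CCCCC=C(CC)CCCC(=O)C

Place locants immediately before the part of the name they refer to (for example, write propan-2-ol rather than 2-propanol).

6-ethylundec-6-en-2-one

The longest chain bearing the carbonyl and the multiple bond is 11 carbons long (undecane).
The highest-priority functional group is a ketone (C=O on an internal carbon), so the name ends in -one.
A C=C double bond in the chain gives the infix -ene-.
The numbering direction is chosen so that numbering from this end puts the carbonyl group at C-2 rather than C-10.
With this numbering: the carbonyl at C-2; the double bond between C-6 and C-7; an ethyl group at C-6.
The name is 6-ethylundec-6-en-2-one.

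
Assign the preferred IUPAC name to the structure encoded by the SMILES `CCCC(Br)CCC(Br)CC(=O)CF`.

The longest chain bearing the carbonyl is 10 carbons long (decane).
The highest-priority functional group is a ketone (C=O on an internal carbon), so the name ends in -one.
Number the chain so that numbering from this end puts the carbonyl group at C-2 rather than C-9.
That gives the carbonyl at C-2; bromo groups at C-4 and C-7; a fluoro group at C-1.
Substituent prefixes are cited in alphabetical order (multiplying prefixes like di-/tri- are ignored for ordering).
Assembling the pieces gives 4,7-dibromo-1-fluorodecan-2-one.

4,7-dibromo-1-fluorodecan-2-one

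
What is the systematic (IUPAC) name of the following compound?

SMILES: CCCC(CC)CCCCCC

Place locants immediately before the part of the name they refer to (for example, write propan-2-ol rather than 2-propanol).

4-ethyldecane

The parent chain contains 10 carbons (decane).
Number the chain so that the substituent locant set {4} is lower than {7} at the first point of difference.
That gives an ethyl group at C-4.
Putting it together: 4-ethyldecane.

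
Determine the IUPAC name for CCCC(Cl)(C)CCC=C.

Counting along the main chain through the multiple bond gives 8 carbons: the parent is octane.
The chain contains a C=C double bond, so the unsaturation ending is -ene.
The numbering direction is chosen so that numbering from this end puts the double bond at C-1 rather than C-7.
That gives the double bond between C-1 and C-2; a chloro group at C-5; a methyl group at C-5.
Substituent prefixes are cited in alphabetical order (multiplying prefixes like di-/tri- are ignored for ordering).
The name is 5-chloro-5-methyloct-1-ene.

5-chloro-5-methyloct-1-ene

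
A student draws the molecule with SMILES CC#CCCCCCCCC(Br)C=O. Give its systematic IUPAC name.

2-bromododec-10-ynal

The longest chain bearing the –CHO group and the multiple bond is 12 carbons long (dodecane).
The highest-priority functional group is an aldehyde (terminal –CHO), so the name ends in -al.
There is one C≡C triple bond, indicated by the ending -yne.
Choose the numbering such that the aldehyde carbon is C-1 by definition.
That gives the triple bond between C-10 and C-11; a bromo group at C-2.
The name is 2-bromododec-10-ynal.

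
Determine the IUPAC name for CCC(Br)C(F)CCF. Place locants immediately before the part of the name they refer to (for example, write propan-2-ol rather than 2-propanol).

The longest continuous carbon chain has 6 atoms, so the parent hydride is hexane.
The numbering direction is chosen so that the substituent locant set {1,3,4} is lower than {3,4,6} at the first point of difference.
With this numbering: a bromo group at C-4; fluoro groups at C-1 and C-3.
Prefixes are listed alphabetically: bromo, fluoro.
Assembling the pieces gives 4-bromo-1,3-difluorohexane.

4-bromo-1,3-difluorohexane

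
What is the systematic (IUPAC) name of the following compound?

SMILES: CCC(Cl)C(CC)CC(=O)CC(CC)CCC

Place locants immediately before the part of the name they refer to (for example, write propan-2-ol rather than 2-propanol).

3-chloro-4,8-diethylundecan-6-one

The longest carbon chain that includes the carbonyl has 11 carbons, so the parent hydride is undecane.
The highest-priority functional group is a ketone (C=O on an internal carbon), so the name ends in -one.
The numbering direction is chosen so that the substituent locant set {3,4,8} is lower than {4,8,9} at the first point of difference.
This places the carbonyl at C-6; a chloro group at C-3; ethyl groups at C-4 and C-8.
Prefixes are listed alphabetically: chloro, ethyl.
Assembling the pieces gives 3-chloro-4,8-diethylundecan-6-one.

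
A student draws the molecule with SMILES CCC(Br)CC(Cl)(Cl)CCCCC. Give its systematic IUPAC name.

3-bromo-5,5-dichlorodecane

The longest carbon chain is 10 atoms: the parent is decane.
Choose the numbering such that the substituent locant set {3,5,5} is lower than {6,6,8} at the first point of difference.
With this numbering: a bromo group at C-3; two chloro groups at C-5.
Substituent prefixes are cited in alphabetical order (multiplying prefixes like di-/tri- are ignored for ordering).
Putting it together: 3-bromo-5,5-dichlorodecane.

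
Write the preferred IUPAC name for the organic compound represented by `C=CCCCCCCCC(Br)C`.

The longest chain bearing the multiple bond is 11 carbons long (undecane).
There is one C=C double bond, indicated by the ending -ene.
Number the chain so that numbering from this end puts the double bond at C-1 rather than C-10.
That gives the double bond between C-1 and C-2; a bromo group at C-10.
The name is 10-bromoundec-1-ene.

10-bromoundec-1-ene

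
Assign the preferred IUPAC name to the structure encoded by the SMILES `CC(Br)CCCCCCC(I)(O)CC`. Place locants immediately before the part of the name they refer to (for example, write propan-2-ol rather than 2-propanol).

The longest carbon chain that includes the –OH group has 11 carbons, so the parent hydride is undecane.
The highest-priority functional group is an alcohol (–OH), so the name ends in -ol.
Number the chain so that numbering from this end puts the hydroxyl group at C-3 rather than C-9.
With this numbering: the hydroxyl at C-3; a bromo group at C-10; an iodo group at C-3.
The substituents are ordered alphabetically, ignoring any di-/tri- multipliers.
Assembling the pieces gives 10-bromo-3-iodoundecan-3-ol.

10-bromo-3-iodoundecan-3-ol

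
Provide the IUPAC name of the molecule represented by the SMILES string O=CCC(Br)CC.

The longest chain bearing the –CHO group is 5 carbons long (pentane).
An aldehyde (terminal –CHO) is the principal characteristic group, giving the suffix -al.
Number the chain so that the aldehyde carbon is C-1 by definition.
With this numbering: a bromo group at C-3.
The name is 3-bromopentanal.

3-bromopentanal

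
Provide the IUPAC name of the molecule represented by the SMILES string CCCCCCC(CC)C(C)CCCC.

The longest continuous carbon chain has 12 atoms, so the parent hydride is dodecane.
The numbering direction is chosen so that the substituent locant set {5,6} is lower than {7,8} at the first point of difference.
This places an ethyl group at C-6; a methyl group at C-5.
The substituents are ordered alphabetically, ignoring any di-/tri- multipliers.
Putting it together: 6-ethyl-5-methyldodecane.

6-ethyl-5-methyldodecane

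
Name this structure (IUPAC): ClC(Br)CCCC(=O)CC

Counting along the main chain through the carbonyl gives 7 carbons: the parent is heptane.
The highest-priority functional group is a ketone (C=O on an internal carbon), so the name ends in -one.
Choose the numbering such that numbering from this end puts the carbonyl group at C-3 rather than C-5.
This places the carbonyl at C-3; a bromo group at C-7; a chloro group at C-7.
Prefixes are listed alphabetically: bromo, chloro.
The name is 7-bromo-7-chloroheptan-3-one.

7-bromo-7-chloroheptan-3-one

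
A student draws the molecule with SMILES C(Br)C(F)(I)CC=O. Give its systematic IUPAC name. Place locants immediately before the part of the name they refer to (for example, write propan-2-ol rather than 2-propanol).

The longest chain bearing the –CHO group is 4 carbons long (butane).
The highest-priority functional group is an aldehyde (terminal –CHO), so the name ends in -al.
Number the chain so that the aldehyde carbon is C-1 by definition.
With this numbering: a bromo group at C-4; a fluoro group at C-3; an iodo group at C-3.
Prefixes are listed alphabetically: bromo, fluoro, iodo.
The name is 4-bromo-3-fluoro-3-iodobutanal.

4-bromo-3-fluoro-3-iodobutanal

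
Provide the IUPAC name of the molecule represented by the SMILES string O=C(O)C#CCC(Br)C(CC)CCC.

5-bromo-6-ethylnon-2-ynoic acid

The longest carbon chain that includes the –COOH group and the multiple bond has 9 carbons, so the parent hydride is nonane.
The highest-priority functional group is a carboxylic acid (terminal –COOH), so the name ends in -oic acid.
A C≡C triple bond in the chain gives the infix -yne-.
Choose the numbering such that the carboxylic acid carbon is C-1 by definition.
With this numbering: the triple bond between C-2 and C-3; a bromo group at C-5; an ethyl group at C-6.
Prefixes are listed alphabetically: bromo, ethyl.
The name is 5-bromo-6-ethylnon-2-ynoic acid.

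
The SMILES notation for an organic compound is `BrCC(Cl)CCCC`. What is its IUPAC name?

The longest continuous carbon chain has 6 atoms, so the parent hydride is hexane.
The numbering direction is chosen so that the substituent locant set {1,2} is lower than {5,6} at the first point of difference.
This places a bromo group at C-1; a chloro group at C-2.
The substituents are ordered alphabetically, ignoring any di-/tri- multipliers.
The name is 1-bromo-2-chlorohexane.

1-bromo-2-chlorohexane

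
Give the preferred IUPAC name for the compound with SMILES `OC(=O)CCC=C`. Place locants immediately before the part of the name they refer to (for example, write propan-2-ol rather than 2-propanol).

The longest chain bearing the –COOH group and the multiple bond is 5 carbons long (pentane).
A carboxylic acid (terminal –COOH) is the principal characteristic group, giving the suffix -oic acid.
The chain contains a C=C double bond, so the unsaturation ending is -ene.
Number the chain so that the carboxylic acid carbon is C-1 by definition.
That gives the double bond between C-4 and C-5.
The name is pent-4-enoic acid.

pent-4-enoic acid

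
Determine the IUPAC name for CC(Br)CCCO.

The longest chain bearing the –OH group is 5 carbons long (pentane).
An alcohol (–OH) is the principal characteristic group, giving the suffix -ol.
Number the chain so that numbering from this end puts the hydroxyl group at C-1 rather than C-5.
This places the hydroxyl at C-1; a bromo group at C-4.
Assembling the pieces gives 4-bromopentan-1-ol.

4-bromopentan-1-ol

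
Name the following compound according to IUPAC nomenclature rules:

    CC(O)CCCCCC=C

Counting along the main chain through the –OH group and the multiple bond gives 9 carbons: the parent is nonane.
The principal characteristic group is an alcohol (–OH), named with the suffix -ol.
There is one C=C double bond, indicated by the ending -ene.
Choose the numbering such that numbering from this end puts the hydroxyl group at C-2 rather than C-8.
This places the hydroxyl at C-2; the double bond between C-8 and C-9.
The name is non-8-en-2-ol.

non-8-en-2-ol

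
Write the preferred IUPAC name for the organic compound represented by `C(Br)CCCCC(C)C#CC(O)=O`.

9-bromo-4-methylnon-2-ynoic acid

The longest carbon chain that includes the –COOH group and the multiple bond has 9 carbons, so the parent hydride is nonane.
The principal characteristic group is a carboxylic acid (terminal –COOH), named with the suffix -oic acid.
A C≡C triple bond in the chain gives the infix -yne-.
The numbering direction is chosen so that the carboxylic acid carbon is C-1 by definition.
That gives the triple bond between C-2 and C-3; a bromo group at C-9; a methyl group at C-4.
Substituent prefixes are cited in alphabetical order (multiplying prefixes like di-/tri- are ignored for ordering).
Assembling the pieces gives 9-bromo-4-methylnon-2-ynoic acid.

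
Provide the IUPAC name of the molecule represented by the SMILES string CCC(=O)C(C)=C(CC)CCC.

The longest chain bearing the carbonyl and the multiple bond is 8 carbons long (octane).
A ketone (C=O on an internal carbon) is the principal characteristic group, giving the suffix -one.
There is one C=C double bond, indicated by the ending -ene.
The numbering direction is chosen so that numbering from this end puts the carbonyl group at C-3 rather than C-6.
That gives the carbonyl at C-3; the double bond between C-4 and C-5; an ethyl group at C-5; a methyl group at C-4.
Substituent prefixes are cited in alphabetical order (multiplying prefixes like di-/tri- are ignored for ordering).
Assembling the pieces gives 5-ethyl-4-methyloct-4-en-3-one.

5-ethyl-4-methyloct-4-en-3-one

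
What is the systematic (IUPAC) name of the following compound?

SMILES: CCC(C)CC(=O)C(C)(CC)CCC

6-ethyl-3,6-dimethylnonan-5-one

The longest carbon chain that includes the carbonyl has 9 carbons, so the parent hydride is nonane.
The principal characteristic group is a ketone (C=O on an internal carbon), named with the suffix -one.
Choose the numbering such that the substituent locant set {3,6,6} is lower than {4,4,7} at the first point of difference.
With this numbering: the carbonyl at C-5; an ethyl group at C-6; methyl groups at C-3 and C-6.
Prefixes are listed alphabetically: ethyl, methyl.
Assembling the pieces gives 6-ethyl-3,6-dimethylnonan-5-one.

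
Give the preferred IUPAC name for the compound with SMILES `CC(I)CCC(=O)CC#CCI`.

Counting along the main chain through the carbonyl and the multiple bond gives 9 carbons: the parent is nonane.
The highest-priority functional group is a ketone (C=O on an internal carbon), so the name ends in -one.
There is one C≡C triple bond, indicated by the ending -yne.
Number the chain so that numbering from this end puts the triple bond at C-2 rather than C-7.
This places the carbonyl at C-5; the triple bond between C-2 and C-3; iodo groups at C-1 and C-8.
The name is 1,8-diiodonon-2-yn-5-one.

1,8-diiodonon-2-yn-5-one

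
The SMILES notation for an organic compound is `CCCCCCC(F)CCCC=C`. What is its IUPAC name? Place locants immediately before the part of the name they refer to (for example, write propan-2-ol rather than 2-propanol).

Counting along the main chain through the multiple bond gives 12 carbons: the parent is dodecane.
There is one C=C double bond, indicated by the ending -ene.
Choose the numbering such that numbering from this end puts the double bond at C-1 rather than C-11.
This places the double bond between C-1 and C-2; a fluoro group at C-6.
The name is 6-fluorododec-1-ene.

6-fluorododec-1-ene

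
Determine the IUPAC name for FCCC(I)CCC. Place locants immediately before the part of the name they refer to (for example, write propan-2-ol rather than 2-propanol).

1-fluoro-3-iodohexane

The longest continuous carbon chain has 6 atoms, so the parent hydride is hexane.
The numbering direction is chosen so that the substituent locant set {1,3} is lower than {4,6} at the first point of difference.
That gives a fluoro group at C-1; an iodo group at C-3.
Prefixes are listed alphabetically: fluoro, iodo.
The name is 1-fluoro-3-iodohexane.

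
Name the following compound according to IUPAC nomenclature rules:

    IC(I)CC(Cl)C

The longest continuous carbon chain has 4 atoms, so the parent hydride is butane.
The numbering direction is chosen so that the substituent locant set {1,1,3} is lower than {2,4,4} at the first point of difference.
That gives a chloro group at C-3; two iodo groups at C-1.
The substituents are ordered alphabetically, ignoring any di-/tri- multipliers.
The name is 3-chloro-1,1-diiodobutane.

3-chloro-1,1-diiodobutane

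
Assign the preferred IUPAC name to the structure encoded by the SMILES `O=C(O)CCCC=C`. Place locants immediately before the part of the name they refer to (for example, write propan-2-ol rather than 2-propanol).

The longest carbon chain that includes the –COOH group and the multiple bond has 6 carbons, so the parent hydride is hexane.
The principal characteristic group is a carboxylic acid (terminal –COOH), named with the suffix -oic acid.
There is one C=C double bond, indicated by the ending -ene.
Choose the numbering such that the carboxylic acid carbon is C-1 by definition.
That gives the double bond between C-5 and C-6.
Assembling the pieces gives hex-5-enoic acid.

hex-5-enoic acid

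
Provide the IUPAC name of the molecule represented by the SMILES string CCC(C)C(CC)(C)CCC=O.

4-ethyl-4,5-dimethylheptanal

The longest carbon chain that includes the –CHO group has 7 carbons, so the parent hydride is heptane.
The highest-priority functional group is an aldehyde (terminal –CHO), so the name ends in -al.
Number the chain so that the aldehyde carbon is C-1 by definition.
This places an ethyl group at C-4; methyl groups at C-4 and C-5.
Substituent prefixes are cited in alphabetical order (multiplying prefixes like di-/tri- are ignored for ordering).
Assembling the pieces gives 4-ethyl-4,5-dimethylheptanal.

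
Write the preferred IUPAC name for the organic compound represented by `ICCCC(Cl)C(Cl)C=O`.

Counting along the main chain through the –CHO group gives 6 carbons: the parent is hexane.
An aldehyde (terminal –CHO) is the principal characteristic group, giving the suffix -al.
Choose the numbering such that the aldehyde carbon is C-1 by definition.
That gives chloro groups at C-2 and C-3; an iodo group at C-6.
Substituent prefixes are cited in alphabetical order (multiplying prefixes like di-/tri- are ignored for ordering).
Putting it together: 2,3-dichloro-6-iodohexanal.

2,3-dichloro-6-iodohexanal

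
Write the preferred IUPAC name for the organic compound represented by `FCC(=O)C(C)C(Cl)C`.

4-chloro-1-fluoro-3-methylpentan-2-one

The longest carbon chain that includes the carbonyl has 5 carbons, so the parent hydride is pentane.
The principal characteristic group is a ketone (C=O on an internal carbon), named with the suffix -one.
The numbering direction is chosen so that numbering from this end puts the carbonyl group at C-2 rather than C-4.
That gives the carbonyl at C-2; a chloro group at C-4; a fluoro group at C-1; a methyl group at C-3.
Prefixes are listed alphabetically: chloro, fluoro, methyl.
Assembling the pieces gives 4-chloro-1-fluoro-3-methylpentan-2-one.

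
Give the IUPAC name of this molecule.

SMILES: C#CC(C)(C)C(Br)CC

Counting along the main chain through the multiple bond gives 6 carbons: the parent is hexane.
There is one C≡C triple bond, indicated by the ending -yne.
Choose the numbering such that numbering from this end puts the triple bond at C-1 rather than C-5.
With this numbering: the triple bond between C-1 and C-2; a bromo group at C-4; two methyl groups at C-3.
The substituents are ordered alphabetically, ignoring any di-/tri- multipliers.
Putting it together: 4-bromo-3,3-dimethylhex-1-yne.

4-bromo-3,3-dimethylhex-1-yne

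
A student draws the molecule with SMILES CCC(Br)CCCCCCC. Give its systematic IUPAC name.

The longest continuous carbon chain has 10 atoms, so the parent hydride is decane.
The numbering direction is chosen so that the substituent locant set {3} is lower than {8} at the first point of difference.
With this numbering: a bromo group at C-3.
Putting it together: 3-bromodecane.

3-bromodecane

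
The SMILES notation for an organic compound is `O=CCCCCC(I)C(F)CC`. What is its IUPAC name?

7-fluoro-6-iodononanal

Counting along the main chain through the –CHO group gives 9 carbons: the parent is nonane.
The highest-priority functional group is an aldehyde (terminal –CHO), so the name ends in -al.
Number the chain so that the aldehyde carbon is C-1 by definition.
This places a fluoro group at C-7; an iodo group at C-6.
Substituent prefixes are cited in alphabetical order (multiplying prefixes like di-/tri- are ignored for ordering).
Assembling the pieces gives 7-fluoro-6-iodononanal.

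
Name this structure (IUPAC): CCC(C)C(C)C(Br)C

The longest carbon chain is 6 atoms: the parent is hexane.
Number the chain so that the substituent locant set {2,3,4} is lower than {3,4,5} at the first point of difference.
This places a bromo group at C-2; methyl groups at C-3 and C-4.
Substituent prefixes are cited in alphabetical order (multiplying prefixes like di-/tri- are ignored for ordering).
Assembling the pieces gives 2-bromo-3,4-dimethylhexane.

2-bromo-3,4-dimethylhexane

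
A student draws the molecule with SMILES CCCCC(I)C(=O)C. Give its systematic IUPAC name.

3-iodoheptan-2-one

Counting along the main chain through the carbonyl gives 7 carbons: the parent is heptane.
The highest-priority functional group is a ketone (C=O on an internal carbon), so the name ends in -one.
Number the chain so that numbering from this end puts the carbonyl group at C-2 rather than C-6.
That gives the carbonyl at C-2; an iodo group at C-3.
Assembling the pieces gives 3-iodoheptan-2-one.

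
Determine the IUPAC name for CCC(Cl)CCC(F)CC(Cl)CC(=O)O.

3,8-dichloro-5-fluorodecanoic acid

The longest chain bearing the –COOH group is 10 carbons long (decane).
The highest-priority functional group is a carboxylic acid (terminal –COOH), so the name ends in -oic acid.
The numbering direction is chosen so that the carboxylic acid carbon is C-1 by definition.
This places chloro groups at C-3 and C-8; a fluoro group at C-5.
Prefixes are listed alphabetically: chloro, fluoro.
Putting it together: 3,8-dichloro-5-fluorodecanoic acid.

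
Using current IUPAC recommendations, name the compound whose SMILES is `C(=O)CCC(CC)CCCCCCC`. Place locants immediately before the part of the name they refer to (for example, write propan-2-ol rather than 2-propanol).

4-ethylundecanal

The longest carbon chain that includes the –CHO group has 11 carbons, so the parent hydride is undecane.
The principal characteristic group is an aldehyde (terminal –CHO), named with the suffix -al.
Number the chain so that the aldehyde carbon is C-1 by definition.
This places an ethyl group at C-4.
The name is 4-ethylundecanal.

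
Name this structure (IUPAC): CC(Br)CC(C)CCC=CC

Counting along the main chain through the multiple bond gives 9 carbons: the parent is nonane.
A C=C double bond in the chain gives the infix -ene-.
Choose the numbering such that numbering from this end puts the double bond at C-2 rather than C-7.
This places the double bond between C-2 and C-3; a bromo group at C-8; a methyl group at C-6.
Prefixes are listed alphabetically: bromo, methyl.
The name is 8-bromo-6-methylnon-2-ene.

8-bromo-6-methylnon-2-ene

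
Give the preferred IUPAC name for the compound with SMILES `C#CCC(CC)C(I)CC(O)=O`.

4-ethyl-3-iodohept-6-ynoic acid

Counting along the main chain through the –COOH group and the multiple bond gives 7 carbons: the parent is heptane.
A carboxylic acid (terminal –COOH) is the principal characteristic group, giving the suffix -oic acid.
A C≡C triple bond in the chain gives the infix -yne-.
The numbering direction is chosen so that the carboxylic acid carbon is C-1 by definition.
That gives the triple bond between C-6 and C-7; an ethyl group at C-4; an iodo group at C-3.
Substituent prefixes are cited in alphabetical order (multiplying prefixes like di-/tri- are ignored for ordering).
The name is 4-ethyl-3-iodohept-6-ynoic acid.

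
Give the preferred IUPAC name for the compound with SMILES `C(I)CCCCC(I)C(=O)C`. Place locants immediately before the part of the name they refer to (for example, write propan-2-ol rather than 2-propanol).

Counting along the main chain through the carbonyl gives 8 carbons: the parent is octane.
A ketone (C=O on an internal carbon) is the principal characteristic group, giving the suffix -one.
Number the chain so that numbering from this end puts the carbonyl group at C-2 rather than C-7.
This places the carbonyl at C-2; iodo groups at C-3 and C-8.
Putting it together: 3,8-diiodooctan-2-one.

3,8-diiodooctan-2-one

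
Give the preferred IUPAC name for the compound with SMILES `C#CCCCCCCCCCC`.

The longest chain bearing the multiple bond is 12 carbons long (dodecane).
A C≡C triple bond in the chain gives the infix -yne-.
Choose the numbering such that numbering from this end puts the triple bond at C-1 rather than C-11.
With this numbering: the triple bond between C-1 and C-2.
Assembling the pieces gives dodec-1-yne.

dodec-1-yne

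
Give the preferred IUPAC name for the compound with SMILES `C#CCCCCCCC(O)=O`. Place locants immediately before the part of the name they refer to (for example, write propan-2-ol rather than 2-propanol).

Counting along the main chain through the –COOH group and the multiple bond gives 9 carbons: the parent is nonane.
The principal characteristic group is a carboxylic acid (terminal –COOH), named with the suffix -oic acid.
A C≡C triple bond in the chain gives the infix -yne-.
Number the chain so that the carboxylic acid carbon is C-1 by definition.
This places the triple bond between C-8 and C-9.
Assembling the pieces gives non-8-ynoic acid.

non-8-ynoic acid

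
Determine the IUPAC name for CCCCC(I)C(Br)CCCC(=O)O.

5-bromo-6-iododecanoic acid

The longest chain bearing the –COOH group is 10 carbons long (decane).
The principal characteristic group is a carboxylic acid (terminal –COOH), named with the suffix -oic acid.
Choose the numbering such that the carboxylic acid carbon is C-1 by definition.
With this numbering: a bromo group at C-5; an iodo group at C-6.
The substituents are ordered alphabetically, ignoring any di-/tri- multipliers.
Putting it together: 5-bromo-6-iododecanoic acid.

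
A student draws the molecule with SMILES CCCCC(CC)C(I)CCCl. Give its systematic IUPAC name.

The longest carbon chain is 8 atoms: the parent is octane.
Number the chain so that the substituent locant set {1,3,4} is lower than {5,6,8} at the first point of difference.
That gives a chloro group at C-1; an ethyl group at C-4; an iodo group at C-3.
Prefixes are listed alphabetically: chloro, ethyl, iodo.
Putting it together: 1-chloro-4-ethyl-3-iodooctane.

1-chloro-4-ethyl-3-iodooctane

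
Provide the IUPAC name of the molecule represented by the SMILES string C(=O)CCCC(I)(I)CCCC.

5,5-diiodononanal

Counting along the main chain through the –CHO group gives 9 carbons: the parent is nonane.
The principal characteristic group is an aldehyde (terminal –CHO), named with the suffix -al.
Choose the numbering such that the aldehyde carbon is C-1 by definition.
This places two iodo groups at C-5.
Assembling the pieces gives 5,5-diiodononanal.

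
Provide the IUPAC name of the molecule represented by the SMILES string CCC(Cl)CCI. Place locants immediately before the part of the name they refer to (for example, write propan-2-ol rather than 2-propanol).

The longest carbon chain is 5 atoms: the parent is pentane.
Number the chain so that the substituent locant set {1,3} is lower than {3,5} at the first point of difference.
This places a chloro group at C-3; an iodo group at C-1.
Substituent prefixes are cited in alphabetical order (multiplying prefixes like di-/tri- are ignored for ordering).
Assembling the pieces gives 3-chloro-1-iodopentane.

3-chloro-1-iodopentane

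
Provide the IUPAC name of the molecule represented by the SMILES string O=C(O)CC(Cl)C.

The longest carbon chain that includes the –COOH group has 4 carbons, so the parent hydride is butane.
The highest-priority functional group is a carboxylic acid (terminal –COOH), so the name ends in -oic acid.
The numbering direction is chosen so that the carboxylic acid carbon is C-1 by definition.
This places a chloro group at C-3.
Putting it together: 3-chlorobutanoic acid.

3-chlorobutanoic acid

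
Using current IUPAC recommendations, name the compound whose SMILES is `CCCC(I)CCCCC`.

The parent chain contains 9 carbons (nonane).
Choose the numbering such that the substituent locant set {4} is lower than {6} at the first point of difference.
That gives an iodo group at C-4.
Putting it together: 4-iodononane.

4-iodononane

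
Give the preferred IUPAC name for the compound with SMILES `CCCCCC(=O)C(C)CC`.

3-methylnonan-4-one

The longest chain bearing the carbonyl is 9 carbons long (nonane).
The principal characteristic group is a ketone (C=O on an internal carbon), named with the suffix -one.
Number the chain so that numbering from this end puts the carbonyl group at C-4 rather than C-6.
That gives the carbonyl at C-4; a methyl group at C-3.
The name is 3-methylnonan-4-one.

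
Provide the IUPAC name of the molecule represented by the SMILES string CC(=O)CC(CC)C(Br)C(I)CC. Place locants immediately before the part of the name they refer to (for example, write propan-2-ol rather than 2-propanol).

The longest carbon chain that includes the carbonyl has 8 carbons, so the parent hydride is octane.
A ketone (C=O on an internal carbon) is the principal characteristic group, giving the suffix -one.
Number the chain so that numbering from this end puts the carbonyl group at C-2 rather than C-7.
With this numbering: the carbonyl at C-2; a bromo group at C-5; an ethyl group at C-4; an iodo group at C-6.
Substituent prefixes are cited in alphabetical order (multiplying prefixes like di-/tri- are ignored for ordering).
Putting it together: 5-bromo-4-ethyl-6-iodooctan-2-one.

5-bromo-4-ethyl-6-iodooctan-2-one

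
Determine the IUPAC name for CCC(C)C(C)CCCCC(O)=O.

6,7-dimethylnonanoic acid

Counting along the main chain through the –COOH group gives 9 carbons: the parent is nonane.
The principal characteristic group is a carboxylic acid (terminal –COOH), named with the suffix -oic acid.
Choose the numbering such that the carboxylic acid carbon is C-1 by definition.
With this numbering: methyl groups at C-6 and C-7.
Putting it together: 6,7-dimethylnonanoic acid.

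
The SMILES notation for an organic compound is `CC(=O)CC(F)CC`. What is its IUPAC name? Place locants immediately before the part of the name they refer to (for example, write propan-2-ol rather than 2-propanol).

4-fluorohexan-2-one

The longest carbon chain that includes the carbonyl has 6 carbons, so the parent hydride is hexane.
The principal characteristic group is a ketone (C=O on an internal carbon), named with the suffix -one.
The numbering direction is chosen so that numbering from this end puts the carbonyl group at C-2 rather than C-5.
This places the carbonyl at C-2; a fluoro group at C-4.
Putting it together: 4-fluorohexan-2-one.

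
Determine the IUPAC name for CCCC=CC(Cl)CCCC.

The longest chain bearing the multiple bond is 10 carbons long (decane).
There is one C=C double bond, indicated by the ending -ene.
Choose the numbering such that numbering from this end puts the double bond at C-4 rather than C-6.
With this numbering: the double bond between C-4 and C-5; a chloro group at C-6.
The name is 6-chlorodec-4-ene.

6-chlorodec-4-ene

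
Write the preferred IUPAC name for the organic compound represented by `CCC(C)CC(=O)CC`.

5-methylheptan-3-one

The longest carbon chain that includes the carbonyl has 7 carbons, so the parent hydride is heptane.
A ketone (C=O on an internal carbon) is the principal characteristic group, giving the suffix -one.
Number the chain so that numbering from this end puts the carbonyl group at C-3 rather than C-5.
That gives the carbonyl at C-3; a methyl group at C-5.
Assembling the pieces gives 5-methylheptan-3-one.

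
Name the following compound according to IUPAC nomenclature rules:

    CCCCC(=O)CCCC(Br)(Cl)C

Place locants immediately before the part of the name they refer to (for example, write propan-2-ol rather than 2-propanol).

The longest carbon chain that includes the carbonyl has 10 carbons, so the parent hydride is decane.
The principal characteristic group is a ketone (C=O on an internal carbon), named with the suffix -one.
Choose the numbering such that numbering from this end puts the carbonyl group at C-5 rather than C-6.
This places the carbonyl at C-5; a bromo group at C-9; a chloro group at C-9.
The substituents are ordered alphabetically, ignoring any di-/tri- multipliers.
The name is 9-bromo-9-chlorodecan-5-one.

9-bromo-9-chlorodecan-5-one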